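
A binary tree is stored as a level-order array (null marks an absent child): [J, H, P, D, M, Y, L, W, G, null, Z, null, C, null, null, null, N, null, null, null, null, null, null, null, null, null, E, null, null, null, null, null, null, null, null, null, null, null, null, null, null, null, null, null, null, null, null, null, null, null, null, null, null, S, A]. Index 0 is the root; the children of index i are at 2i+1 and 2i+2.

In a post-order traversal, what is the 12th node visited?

Post-order visits the left subtree, then the right subtree, then the node.
At J: go left to H.
  At H: go left to D.
    At D: go left to W.
      At W: no left child.
      At W: go right to N.
        N is a leaf — visit N.
      Visit W.
    At D: go right to G.
      G is a leaf — visit G.
    Visit D.
  At H: go right to M.
    At M: no left child.
    At M: go right to Z.
      Z is a leaf — visit Z.
    Visit M.
  Visit H.
At J: go right to P.
  At P: go left to Y.
    At Y: no left child.
    At Y: go right to C.
      At C: no left child.
      At C: go right to E.
        At E: go left to S.
          S is a leaf — visit S.
        At E: go right to A.
          A is a leaf — visit A.
        Visit E.
      Visit C.
    Visit Y.
  At P: go right to L.
    L is a leaf — visit L.
  Visit P.
Visit J.
Full post-order sequence: N, W, G, D, Z, M, H, S, A, E, C, Y, L, P, J.

Y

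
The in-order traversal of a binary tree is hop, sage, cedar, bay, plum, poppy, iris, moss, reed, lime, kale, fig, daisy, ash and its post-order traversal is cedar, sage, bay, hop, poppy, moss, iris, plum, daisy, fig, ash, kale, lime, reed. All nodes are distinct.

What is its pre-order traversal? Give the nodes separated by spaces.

The last element of post-order is the root; it splits in-order into left and right subtrees.
Root reed: left subtree has 8 nodes {hop, sage, cedar, bay, plum, poppy, iris, moss}, right has 5 {lime, kale, fig, daisy, ash}.
  Root plum: left subtree has 4 nodes {hop, sage, cedar, bay}, right has 3 {poppy, iris, moss}.
    Root hop: left subtree has 0 nodes { }, right has 3 {sage, cedar, bay}.
      Root bay: left subtree has 2 nodes {sage, cedar}, right has 0 { }.
        Root sage: left subtree has 0 nodes { }, right has 1 {cedar}.
    Root iris: left subtree has 1 node {poppy}, right has 1 {moss}.
  Root lime: left subtree has 0 nodes { }, right has 4 {kale, fig, daisy, ash}.
    Root kale: left subtree has 0 nodes { }, right has 3 {fig, daisy, ash}.
      Root ash: left subtree has 2 nodes {fig, daisy}, right has 0 { }.
        Root fig: left subtree has 0 nodes { }, right has 1 {daisy}.

reed plum hop bay sage cedar iris poppy moss lime kale ash fig daisy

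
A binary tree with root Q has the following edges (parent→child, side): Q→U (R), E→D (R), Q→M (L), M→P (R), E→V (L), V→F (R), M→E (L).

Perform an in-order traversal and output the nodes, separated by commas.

In-order visits the left subtree, then the node, then the right subtree.
At Q: go left to M.
  At M: go left to E.
    At E: go left to V.
      At V: no left child.
      Visit V.
      At V: go right to F.
        F is a leaf — visit F.
    Visit E.
    At E: go right to D.
      D is a leaf — visit D.
  Visit M.
  At M: go right to P.
    P is a leaf — visit P.
Visit Q.
At Q: go right to U.
  U is a leaf — visit U.

V, F, E, D, M, P, Q, U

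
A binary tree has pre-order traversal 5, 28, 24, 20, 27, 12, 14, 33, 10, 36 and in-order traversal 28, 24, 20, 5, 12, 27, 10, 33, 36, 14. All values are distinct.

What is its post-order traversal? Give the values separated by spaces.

The first element of pre-order is the root; it splits in-order into left and right subtrees.
Root 5: left subtree has 3 nodes {28, 24, 20}, right has 6 {12, 27, 10, 33, 36, 14}.
  Root 28: left subtree has 0 nodes { }, right has 2 {24, 20}.
    Root 24: left subtree has 0 nodes { }, right has 1 {20}.
  Root 27: left subtree has 1 node {12}, right has 4 {10, 33, 36, 14}.
    Root 14: left subtree has 3 nodes {10, 33, 36}, right has 0 { }.
      Root 33: left subtree has 1 node {10}, right has 1 {36}.

20 24 28 12 10 36 33 14 27 5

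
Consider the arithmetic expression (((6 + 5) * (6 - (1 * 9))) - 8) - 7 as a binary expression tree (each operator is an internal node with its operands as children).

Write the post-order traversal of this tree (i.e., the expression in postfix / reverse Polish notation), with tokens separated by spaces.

6 5 + 6 1 9 * - * 8 - 7 -

Post-order on an expression tree gives postfix notation: for each operator, emit left operand, right operand, then the operator.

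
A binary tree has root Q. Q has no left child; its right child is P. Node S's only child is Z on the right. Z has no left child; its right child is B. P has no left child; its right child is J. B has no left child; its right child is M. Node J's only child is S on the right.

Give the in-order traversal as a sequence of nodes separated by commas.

In-order visits the left subtree, then the node, then the right subtree.
At Q: no left child.
Visit Q.
At Q: go right to P.
  At P: no left child.
  Visit P.
  At P: go right to J.
    At J: no left child.
    Visit J.
    At J: go right to S.
      At S: no left child.
      Visit S.
      At S: go right to Z.
        At Z: no left child.
        Visit Z.
        At Z: go right to B.
          At B: no left child.
          Visit B.
          At B: go right to M.
            M is a leaf — visit M.

Q, P, J, S, Z, B, M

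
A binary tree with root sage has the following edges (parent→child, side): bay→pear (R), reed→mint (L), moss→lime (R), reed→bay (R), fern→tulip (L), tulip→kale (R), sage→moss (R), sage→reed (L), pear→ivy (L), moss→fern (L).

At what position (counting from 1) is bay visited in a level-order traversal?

5

Level-order visits nodes level by level from the root, left to right within each level.
Level 0: sage
Level 1: reed, moss
Level 2: mint, bay, fern, lime
Level 3: pear, tulip
Level 4: ivy, kale
Full level-order sequence: sage, reed, moss, mint, bay, fern, lime, pear, tulip, ivy, kale.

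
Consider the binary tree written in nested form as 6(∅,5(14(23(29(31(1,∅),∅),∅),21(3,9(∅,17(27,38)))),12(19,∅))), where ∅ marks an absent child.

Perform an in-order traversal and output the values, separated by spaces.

6 1 31 29 23 14 3 21 9 27 17 38 5 19 12

In-order visits the left subtree, then the node, then the right subtree.
At 6: no left child.
Visit 6.
At 6: go right to 5.
  At 5: go left to 14.
    At 14: go left to 23.
      At 23: go left to 29.
        At 29: go left to 31.
          At 31: go left to 1.
            1 is a leaf — visit 1.
          Visit 31.
          At 31: no right child.
        Visit 29.
        At 29: no right child.
      Visit 23.
      At 23: no right child.
    Visit 14.
    At 14: go right to 21.
      At 21: go left to 3.
        3 is a leaf — visit 3.
      Visit 21.
      At 21: go right to 9.
        At 9: no left child.
        Visit 9.
        At 9: go right to 17.
          At 17: go left to 27.
            27 is a leaf — visit 27.
          Visit 17.
          At 17: go right to 38.
            38 is a leaf — visit 38.
  Visit 5.
  At 5: go right to 12.
    At 12: go left to 19.
      19 is a leaf — visit 19.
    Visit 12.
    At 12: no right child.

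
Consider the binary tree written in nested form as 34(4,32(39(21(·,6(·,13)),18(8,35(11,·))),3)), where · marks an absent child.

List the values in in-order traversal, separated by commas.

4, 34, 21, 6, 13, 39, 8, 18, 11, 35, 32, 3

In-order visits the left subtree, then the node, then the right subtree.
At 34: go left to 4.
  4 is a leaf — visit 4.
Visit 34.
At 34: go right to 32.
  At 32: go left to 39.
    At 39: go left to 21.
      At 21: no left child.
      Visit 21.
      At 21: go right to 6.
        At 6: no left child.
        Visit 6.
        At 6: go right to 13.
          13 is a leaf — visit 13.
    Visit 39.
    At 39: go right to 18.
      At 18: go left to 8.
        8 is a leaf — visit 8.
      Visit 18.
      At 18: go right to 35.
        At 35: go left to 11.
          11 is a leaf — visit 11.
        Visit 35.
        At 35: no right child.
  Visit 32.
  At 32: go right to 3.
    3 is a leaf — visit 3.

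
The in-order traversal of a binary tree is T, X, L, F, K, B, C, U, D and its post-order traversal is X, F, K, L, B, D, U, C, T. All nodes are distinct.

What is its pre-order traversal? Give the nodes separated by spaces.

The last element of post-order is the root; it splits in-order into left and right subtrees.
Root T: left subtree has 0 nodes { }, right has 8 {X, L, F, K, B, C, U, D}.
  Root C: left subtree has 5 nodes {X, L, F, K, B}, right has 2 {U, D}.
    Root B: left subtree has 4 nodes {X, L, F, K}, right has 0 { }.
      Root L: left subtree has 1 node {X}, right has 2 {F, K}.
        Root K: left subtree has 1 node {F}, right has 0 { }.
    Root U: left subtree has 0 nodes { }, right has 1 {D}.

T C B L X K F U D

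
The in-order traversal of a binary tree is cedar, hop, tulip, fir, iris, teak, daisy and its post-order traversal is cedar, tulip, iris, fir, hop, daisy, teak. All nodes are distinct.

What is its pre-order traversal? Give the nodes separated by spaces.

teak hop cedar fir tulip iris daisy

The last element of post-order is the root; it splits in-order into left and right subtrees.
Root teak: left subtree has 5 nodes {cedar, hop, tulip, fir, iris}, right has 1 {daisy}.
  Root hop: left subtree has 1 node {cedar}, right has 3 {tulip, fir, iris}.
    Root fir: left subtree has 1 node {tulip}, right has 1 {iris}.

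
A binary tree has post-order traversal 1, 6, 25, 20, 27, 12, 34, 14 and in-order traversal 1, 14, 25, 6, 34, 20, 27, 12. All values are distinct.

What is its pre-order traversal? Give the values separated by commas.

14, 1, 34, 25, 6, 12, 27, 20

The last element of post-order is the root; it splits in-order into left and right subtrees.
Root 14: left subtree has 1 node {1}, right has 6 {25, 6, 34, 20, 27, 12}.
  Root 34: left subtree has 2 nodes {25, 6}, right has 3 {20, 27, 12}.
    Root 25: left subtree has 0 nodes { }, right has 1 {6}.
    Root 12: left subtree has 2 nodes {20, 27}, right has 0 { }.
      Root 27: left subtree has 1 node {20}, right has 0 { }.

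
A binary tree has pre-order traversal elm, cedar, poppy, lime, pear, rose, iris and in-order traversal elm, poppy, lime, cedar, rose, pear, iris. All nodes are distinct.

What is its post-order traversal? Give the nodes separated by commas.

lime, poppy, rose, iris, pear, cedar, elm

The first element of pre-order is the root; it splits in-order into left and right subtrees.
Root elm: left subtree has 0 nodes { }, right has 6 {poppy, lime, cedar, rose, pear, iris}.
  Root cedar: left subtree has 2 nodes {poppy, lime}, right has 3 {rose, pear, iris}.
    Root poppy: left subtree has 0 nodes { }, right has 1 {lime}.
    Root pear: left subtree has 1 node {rose}, right has 1 {iris}.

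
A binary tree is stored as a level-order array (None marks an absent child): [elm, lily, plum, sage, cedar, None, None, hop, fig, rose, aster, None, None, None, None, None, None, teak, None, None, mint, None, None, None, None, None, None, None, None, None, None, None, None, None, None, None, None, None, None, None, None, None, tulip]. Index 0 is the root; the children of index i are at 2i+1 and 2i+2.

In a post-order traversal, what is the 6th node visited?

mint

Post-order visits the left subtree, then the right subtree, then the node.
At elm: go left to lily.
  At lily: go left to sage.
    At sage: go left to hop.
      hop is a leaf — visit hop.
    At sage: go right to fig.
      At fig: go left to teak.
        teak is a leaf — visit teak.
      At fig: no right child.
      Visit fig.
    Visit sage.
  At lily: go right to cedar.
    At cedar: go left to rose.
      At rose: no left child.
      At rose: go right to mint.
        At mint: no left child.
        At mint: go right to tulip.
          tulip is a leaf — visit tulip.
        Visit mint.
      Visit rose.
    At cedar: go right to aster.
      aster is a leaf — visit aster.
    Visit cedar.
  Visit lily.
At elm: go right to plum.
  plum is a leaf — visit plum.
Visit elm.
Full post-order sequence: hop, teak, fig, sage, tulip, mint, rose, aster, cedar, lily, plum, elm.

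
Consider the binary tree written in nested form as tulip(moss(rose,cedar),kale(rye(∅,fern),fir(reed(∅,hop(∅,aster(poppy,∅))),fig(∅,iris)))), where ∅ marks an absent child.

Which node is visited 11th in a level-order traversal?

Level-order visits nodes level by level from the root, left to right within each level.
Level 0: tulip
Level 1: moss, kale
Level 2: rose, cedar, rye, fir
Level 3: fern, reed, fig
Level 4: hop, iris
Level 5: aster
Level 6: poppy
Full level-order sequence: tulip, moss, kale, rose, cedar, rye, fir, fern, reed, fig, hop, iris, aster, poppy.

hop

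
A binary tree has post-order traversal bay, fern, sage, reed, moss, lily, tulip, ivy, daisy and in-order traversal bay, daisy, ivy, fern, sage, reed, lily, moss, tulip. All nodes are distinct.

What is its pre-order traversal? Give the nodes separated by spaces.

The last element of post-order is the root; it splits in-order into left and right subtrees.
Root daisy: left subtree has 1 node {bay}, right has 7 {ivy, fern, sage, reed, lily, moss, tulip}.
  Root ivy: left subtree has 0 nodes { }, right has 6 {fern, sage, reed, lily, moss, tulip}.
    Root tulip: left subtree has 5 nodes {fern, sage, reed, lily, moss}, right has 0 { }.
      Root lily: left subtree has 3 nodes {fern, sage, reed}, right has 1 {moss}.
        Root reed: left subtree has 2 nodes {fern, sage}, right has 0 { }.
          Root sage: left subtree has 1 node {fern}, right has 0 { }.

daisy bay ivy tulip lily reed sage fern moss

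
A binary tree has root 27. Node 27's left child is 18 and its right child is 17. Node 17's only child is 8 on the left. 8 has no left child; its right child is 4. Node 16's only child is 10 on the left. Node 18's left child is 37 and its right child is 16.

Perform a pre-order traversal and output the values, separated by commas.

27, 18, 37, 16, 10, 17, 8, 4

Pre-order visits the node, then its left subtree, then its right subtree.
Visit 27.
At 27: go left to 18.
  Visit 18.
  At 18: go left to 37.
    37 is a leaf — visit 37.
  At 18: go right to 16.
    Visit 16.
    At 16: go left to 10.
      10 is a leaf — visit 10.
    At 16: no right child.
At 27: go right to 17.
  Visit 17.
  At 17: go left to 8.
    Visit 8.
    At 8: no left child.
    At 8: go right to 4.
      4 is a leaf — visit 4.
  At 17: no right child.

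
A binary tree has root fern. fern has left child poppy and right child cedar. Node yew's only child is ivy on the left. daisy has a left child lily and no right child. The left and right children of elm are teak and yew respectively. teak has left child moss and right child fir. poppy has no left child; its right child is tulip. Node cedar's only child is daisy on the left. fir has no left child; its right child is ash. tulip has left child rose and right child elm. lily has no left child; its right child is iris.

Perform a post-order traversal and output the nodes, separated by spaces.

Post-order visits the left subtree, then the right subtree, then the node.
At fern: go left to poppy.
  At poppy: no left child.
  At poppy: go right to tulip.
    At tulip: go left to rose.
      rose is a leaf — visit rose.
    At tulip: go right to elm.
      At elm: go left to teak.
        At teak: go left to moss.
          moss is a leaf — visit moss.
        At teak: go right to fir.
          At fir: no left child.
          At fir: go right to ash.
            ash is a leaf — visit ash.
          Visit fir.
        Visit teak.
      At elm: go right to yew.
        At yew: go left to ivy.
          ivy is a leaf — visit ivy.
        At yew: no right child.
        Visit yew.
      Visit elm.
    Visit tulip.
  Visit poppy.
At fern: go right to cedar.
  At cedar: go left to daisy.
    At daisy: go left to lily.
      At lily: no left child.
      At lily: go right to iris.
        iris is a leaf — visit iris.
      Visit lily.
    At daisy: no right child.
    Visit daisy.
  At cedar: no right child.
  Visit cedar.
Visit fern.

rose moss ash fir teak ivy yew elm tulip poppy iris lily daisy cedar fern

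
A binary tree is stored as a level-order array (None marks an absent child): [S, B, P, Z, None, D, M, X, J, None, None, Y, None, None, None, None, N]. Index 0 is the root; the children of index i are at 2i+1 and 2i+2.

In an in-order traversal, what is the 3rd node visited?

Z

In-order visits the left subtree, then the node, then the right subtree.
At S: go left to B.
  At B: go left to Z.
    At Z: go left to X.
      At X: no left child.
      Visit X.
      At X: go right to N.
        N is a leaf — visit N.
    Visit Z.
    At Z: go right to J.
      J is a leaf — visit J.
  Visit B.
  At B: no right child.
Visit S.
At S: go right to P.
  At P: go left to D.
    At D: go left to Y.
      Y is a leaf — visit Y.
    Visit D.
    At D: no right child.
  Visit P.
  At P: go right to M.
    M is a leaf — visit M.
Full in-order sequence: X, N, Z, J, B, S, Y, D, P, M.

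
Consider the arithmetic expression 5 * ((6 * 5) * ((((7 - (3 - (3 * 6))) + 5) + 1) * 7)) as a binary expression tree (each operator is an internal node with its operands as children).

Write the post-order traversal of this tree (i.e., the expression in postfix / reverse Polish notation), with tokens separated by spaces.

Post-order on an expression tree gives postfix notation: for each operator, emit left operand, right operand, then the operator.

5 6 5 * 7 3 3 6 * - - 5 + 1 + 7 * * *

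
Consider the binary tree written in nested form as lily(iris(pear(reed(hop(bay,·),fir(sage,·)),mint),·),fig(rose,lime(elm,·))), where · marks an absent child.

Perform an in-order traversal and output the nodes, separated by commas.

In-order visits the left subtree, then the node, then the right subtree.
At lily: go left to iris.
  At iris: go left to pear.
    At pear: go left to reed.
      At reed: go left to hop.
        At hop: go left to bay.
          bay is a leaf — visit bay.
        Visit hop.
        At hop: no right child.
      Visit reed.
      At reed: go right to fir.
        At fir: go left to sage.
          sage is a leaf — visit sage.
        Visit fir.
        At fir: no right child.
    Visit pear.
    At pear: go right to mint.
      mint is a leaf — visit mint.
  Visit iris.
  At iris: no right child.
Visit lily.
At lily: go right to fig.
  At fig: go left to rose.
    rose is a leaf — visit rose.
  Visit fig.
  At fig: go right to lime.
    At lime: go left to elm.
      elm is a leaf — visit elm.
    Visit lime.
    At lime: no right child.

bay, hop, reed, sage, fir, pear, mint, iris, lily, rose, fig, elm, lime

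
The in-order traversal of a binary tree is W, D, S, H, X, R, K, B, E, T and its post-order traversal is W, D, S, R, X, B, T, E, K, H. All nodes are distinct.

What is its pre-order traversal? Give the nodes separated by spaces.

H S D W K X R E B T

The last element of post-order is the root; it splits in-order into left and right subtrees.
Root H: left subtree has 3 nodes {W, D, S}, right has 6 {X, R, K, B, E, T}.
  Root S: left subtree has 2 nodes {W, D}, right has 0 { }.
    Root D: left subtree has 1 node {W}, right has 0 { }.
  Root K: left subtree has 2 nodes {X, R}, right has 3 {B, E, T}.
    Root X: left subtree has 0 nodes { }, right has 1 {R}.
    Root E: left subtree has 1 node {B}, right has 1 {T}.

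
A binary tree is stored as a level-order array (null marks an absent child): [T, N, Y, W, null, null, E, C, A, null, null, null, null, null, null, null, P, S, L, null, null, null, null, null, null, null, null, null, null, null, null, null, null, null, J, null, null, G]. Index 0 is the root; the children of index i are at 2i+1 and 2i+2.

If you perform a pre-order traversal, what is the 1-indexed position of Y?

Pre-order visits the node, then its left subtree, then its right subtree.
Visit T.
At T: go left to N.
  Visit N.
  At N: go left to W.
    Visit W.
    At W: go left to C.
      Visit C.
      At C: no left child.
      At C: go right to P.
        Visit P.
        At P: no left child.
        At P: go right to J.
          J is a leaf — visit J.
    At W: go right to A.
      Visit A.
      At A: go left to S.
        S is a leaf — visit S.
      At A: go right to L.
        Visit L.
        At L: go left to G.
          G is a leaf — visit G.
        At L: no right child.
  At N: no right child.
At T: go right to Y.
  Visit Y.
  At Y: no left child.
  At Y: go right to E.
    E is a leaf — visit E.
Full pre-order sequence: T, N, W, C, P, J, A, S, L, G, Y, E.

11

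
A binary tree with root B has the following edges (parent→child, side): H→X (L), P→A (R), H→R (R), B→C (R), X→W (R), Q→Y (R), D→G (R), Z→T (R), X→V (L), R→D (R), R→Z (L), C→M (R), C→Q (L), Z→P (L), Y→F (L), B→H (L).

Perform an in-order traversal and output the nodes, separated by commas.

In-order visits the left subtree, then the node, then the right subtree.
At B: go left to H.
  At H: go left to X.
    At X: go left to V.
      V is a leaf — visit V.
    Visit X.
    At X: go right to W.
      W is a leaf — visit W.
  Visit H.
  At H: go right to R.
    At R: go left to Z.
      At Z: go left to P.
        At P: no left child.
        Visit P.
        At P: go right to A.
          A is a leaf — visit A.
      Visit Z.
      At Z: go right to T.
        T is a leaf — visit T.
    Visit R.
    At R: go right to D.
      At D: no left child.
      Visit D.
      At D: go right to G.
        G is a leaf — visit G.
Visit B.
At B: go right to C.
  At C: go left to Q.
    At Q: no left child.
    Visit Q.
    At Q: go right to Y.
      At Y: go left to F.
        F is a leaf — visit F.
      Visit Y.
      At Y: no right child.
  Visit C.
  At C: go right to M.
    M is a leaf — visit M.

V, X, W, H, P, A, Z, T, R, D, G, B, Q, F, Y, C, M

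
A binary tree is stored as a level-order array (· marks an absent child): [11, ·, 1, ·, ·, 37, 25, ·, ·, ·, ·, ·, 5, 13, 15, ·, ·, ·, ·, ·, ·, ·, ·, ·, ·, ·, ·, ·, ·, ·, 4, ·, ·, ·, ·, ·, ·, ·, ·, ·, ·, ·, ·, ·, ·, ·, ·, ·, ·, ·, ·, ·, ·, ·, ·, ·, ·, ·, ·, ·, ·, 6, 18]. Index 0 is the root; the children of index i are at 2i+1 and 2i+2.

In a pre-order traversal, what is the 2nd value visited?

1

Pre-order visits the node, then its left subtree, then its right subtree.
Visit 11.
At 11: no left child.
At 11: go right to 1.
  Visit 1.
  At 1: go left to 37.
    Visit 37.
    At 37: no left child.
    At 37: go right to 5.
      5 is a leaf — visit 5.
  At 1: go right to 25.
    Visit 25.
    At 25: go left to 13.
      13 is a leaf — visit 13.
    At 25: go right to 15.
      Visit 15.
      At 15: no left child.
      At 15: go right to 4.
        Visit 4.
        At 4: go left to 6.
          6 is a leaf — visit 6.
        At 4: go right to 18.
          18 is a leaf — visit 18.
Full pre-order sequence: 11, 1, 37, 5, 25, 13, 15, 4, 6, 18.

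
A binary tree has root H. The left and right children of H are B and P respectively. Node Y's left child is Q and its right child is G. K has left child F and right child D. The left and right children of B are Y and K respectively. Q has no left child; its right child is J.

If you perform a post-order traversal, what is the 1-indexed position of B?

8

Post-order visits the left subtree, then the right subtree, then the node.
At H: go left to B.
  At B: go left to Y.
    At Y: go left to Q.
      At Q: no left child.
      At Q: go right to J.
        J is a leaf — visit J.
      Visit Q.
    At Y: go right to G.
      G is a leaf — visit G.
    Visit Y.
  At B: go right to K.
    At K: go left to F.
      F is a leaf — visit F.
    At K: go right to D.
      D is a leaf — visit D.
    Visit K.
  Visit B.
At H: go right to P.
  P is a leaf — visit P.
Visit H.
Full post-order sequence: J, Q, G, Y, F, D, K, B, P, H.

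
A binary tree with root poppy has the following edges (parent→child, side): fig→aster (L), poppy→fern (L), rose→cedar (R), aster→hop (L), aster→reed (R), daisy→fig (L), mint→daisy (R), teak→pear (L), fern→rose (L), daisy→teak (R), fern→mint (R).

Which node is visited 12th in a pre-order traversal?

Pre-order visits the node, then its left subtree, then its right subtree.
Visit poppy.
At poppy: go left to fern.
  Visit fern.
  At fern: go left to rose.
    Visit rose.
    At rose: no left child.
    At rose: go right to cedar.
      cedar is a leaf — visit cedar.
  At fern: go right to mint.
    Visit mint.
    At mint: no left child.
    At mint: go right to daisy.
      Visit daisy.
      At daisy: go left to fig.
        Visit fig.
        At fig: go left to aster.
          Visit aster.
          At aster: go left to hop.
            hop is a leaf — visit hop.
          At aster: go right to reed.
            reed is a leaf — visit reed.
        At fig: no right child.
      At daisy: go right to teak.
        Visit teak.
        At teak: go left to pear.
          pear is a leaf — visit pear.
        At teak: no right child.
At poppy: no right child.
Full pre-order sequence: poppy, fern, rose, cedar, mint, daisy, fig, aster, hop, reed, teak, pear.

pear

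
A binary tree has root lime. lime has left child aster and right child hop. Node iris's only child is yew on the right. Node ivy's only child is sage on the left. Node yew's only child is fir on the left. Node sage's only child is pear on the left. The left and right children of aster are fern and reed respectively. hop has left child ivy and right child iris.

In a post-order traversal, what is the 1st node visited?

Post-order visits the left subtree, then the right subtree, then the node.
At lime: go left to aster.
  At aster: go left to fern.
    fern is a leaf — visit fern.
  At aster: go right to reed.
    reed is a leaf — visit reed.
  Visit aster.
At lime: go right to hop.
  At hop: go left to ivy.
    At ivy: go left to sage.
      At sage: go left to pear.
        pear is a leaf — visit pear.
      At sage: no right child.
      Visit sage.
    At ivy: no right child.
    Visit ivy.
  At hop: go right to iris.
    At iris: no left child.
    At iris: go right to yew.
      At yew: go left to fir.
        fir is a leaf — visit fir.
      At yew: no right child.
      Visit yew.
    Visit iris.
  Visit hop.
Visit lime.
Full post-order sequence: fern, reed, aster, pear, sage, ivy, fir, yew, iris, hop, lime.

fern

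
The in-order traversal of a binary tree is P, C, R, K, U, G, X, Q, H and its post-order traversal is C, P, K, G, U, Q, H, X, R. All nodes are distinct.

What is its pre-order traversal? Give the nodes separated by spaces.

The last element of post-order is the root; it splits in-order into left and right subtrees.
Root R: left subtree has 2 nodes {P, C}, right has 6 {K, U, G, X, Q, H}.
  Root P: left subtree has 0 nodes { }, right has 1 {C}.
  Root X: left subtree has 3 nodes {K, U, G}, right has 2 {Q, H}.
    Root U: left subtree has 1 node {K}, right has 1 {G}.
    Root H: left subtree has 1 node {Q}, right has 0 { }.

R P C X U K G H Q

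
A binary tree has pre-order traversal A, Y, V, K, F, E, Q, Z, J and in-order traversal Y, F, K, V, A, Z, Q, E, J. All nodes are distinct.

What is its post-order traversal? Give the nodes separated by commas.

F, K, V, Y, Z, Q, J, E, A

The first element of pre-order is the root; it splits in-order into left and right subtrees.
Root A: left subtree has 4 nodes {Y, F, K, V}, right has 4 {Z, Q, E, J}.
  Root Y: left subtree has 0 nodes { }, right has 3 {F, K, V}.
    Root V: left subtree has 2 nodes {F, K}, right has 0 { }.
      Root K: left subtree has 1 node {F}, right has 0 { }.
  Root E: left subtree has 2 nodes {Z, Q}, right has 1 {J}.
    Root Q: left subtree has 1 node {Z}, right has 0 { }.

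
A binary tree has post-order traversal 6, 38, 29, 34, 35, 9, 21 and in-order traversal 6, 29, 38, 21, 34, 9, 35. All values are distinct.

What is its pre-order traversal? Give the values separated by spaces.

The last element of post-order is the root; it splits in-order into left and right subtrees.
Root 21: left subtree has 3 nodes {6, 29, 38}, right has 3 {34, 9, 35}.
  Root 29: left subtree has 1 node {6}, right has 1 {38}.
  Root 9: left subtree has 1 node {34}, right has 1 {35}.

21 29 6 38 9 34 35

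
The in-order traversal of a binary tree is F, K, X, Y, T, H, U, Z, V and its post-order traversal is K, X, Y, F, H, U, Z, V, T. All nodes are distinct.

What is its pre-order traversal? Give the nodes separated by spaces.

The last element of post-order is the root; it splits in-order into left and right subtrees.
Root T: left subtree has 4 nodes {F, K, X, Y}, right has 4 {H, U, Z, V}.
  Root F: left subtree has 0 nodes { }, right has 3 {K, X, Y}.
    Root Y: left subtree has 2 nodes {K, X}, right has 0 { }.
      Root X: left subtree has 1 node {K}, right has 0 { }.
  Root V: left subtree has 3 nodes {H, U, Z}, right has 0 { }.
    Root Z: left subtree has 2 nodes {H, U}, right has 0 { }.
      Root U: left subtree has 1 node {H}, right has 0 { }.

T F Y X K V Z U H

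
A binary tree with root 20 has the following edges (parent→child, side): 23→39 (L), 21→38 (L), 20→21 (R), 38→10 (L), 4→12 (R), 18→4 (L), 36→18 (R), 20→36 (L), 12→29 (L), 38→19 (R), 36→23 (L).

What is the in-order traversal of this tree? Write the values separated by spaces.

In-order visits the left subtree, then the node, then the right subtree.
At 20: go left to 36.
  At 36: go left to 23.
    At 23: go left to 39.
      39 is a leaf — visit 39.
    Visit 23.
    At 23: no right child.
  Visit 36.
  At 36: go right to 18.
    At 18: go left to 4.
      At 4: no left child.
      Visit 4.
      At 4: go right to 12.
        At 12: go left to 29.
          29 is a leaf — visit 29.
        Visit 12.
        At 12: no right child.
    Visit 18.
    At 18: no right child.
Visit 20.
At 20: go right to 21.
  At 21: go left to 38.
    At 38: go left to 10.
      10 is a leaf — visit 10.
    Visit 38.
    At 38: go right to 19.
      19 is a leaf — visit 19.
  Visit 21.
  At 21: no right child.

39 23 36 4 29 12 18 20 10 38 19 21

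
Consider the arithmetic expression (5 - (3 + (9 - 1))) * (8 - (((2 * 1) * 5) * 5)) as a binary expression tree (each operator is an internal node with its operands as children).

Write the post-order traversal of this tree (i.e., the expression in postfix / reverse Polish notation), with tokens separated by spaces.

Post-order on an expression tree gives postfix notation: for each operator, emit left operand, right operand, then the operator.

5 3 9 1 - + - 8 2 1 * 5 * 5 * - *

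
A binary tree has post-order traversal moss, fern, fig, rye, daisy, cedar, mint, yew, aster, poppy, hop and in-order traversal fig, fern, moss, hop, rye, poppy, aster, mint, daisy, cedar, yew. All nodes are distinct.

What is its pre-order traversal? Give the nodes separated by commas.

The last element of post-order is the root; it splits in-order into left and right subtrees.
Root hop: left subtree has 3 nodes {fig, fern, moss}, right has 7 {rye, poppy, aster, mint, daisy, cedar, yew}.
  Root fig: left subtree has 0 nodes { }, right has 2 {fern, moss}.
    Root fern: left subtree has 0 nodes { }, right has 1 {moss}.
  Root poppy: left subtree has 1 node {rye}, right has 5 {aster, mint, daisy, cedar, yew}.
    Root aster: left subtree has 0 nodes { }, right has 4 {mint, daisy, cedar, yew}.
      Root yew: left subtree has 3 nodes {mint, daisy, cedar}, right has 0 { }.
        Root mint: left subtree has 0 nodes { }, right has 2 {daisy, cedar}.
          Root cedar: left subtree has 1 node {daisy}, right has 0 { }.

hop, fig, fern, moss, poppy, rye, aster, yew, mint, cedar, daisy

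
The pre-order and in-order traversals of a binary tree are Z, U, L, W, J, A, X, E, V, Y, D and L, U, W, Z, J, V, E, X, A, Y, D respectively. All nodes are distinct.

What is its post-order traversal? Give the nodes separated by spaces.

L W U V E X D Y A J Z

The first element of pre-order is the root; it splits in-order into left and right subtrees.
Root Z: left subtree has 3 nodes {L, U, W}, right has 7 {J, V, E, X, A, Y, D}.
  Root U: left subtree has 1 node {L}, right has 1 {W}.
  Root J: left subtree has 0 nodes { }, right has 6 {V, E, X, A, Y, D}.
    Root A: left subtree has 3 nodes {V, E, X}, right has 2 {Y, D}.
      Root X: left subtree has 2 nodes {V, E}, right has 0 { }.
        Root E: left subtree has 1 node {V}, right has 0 { }.
      Root Y: left subtree has 0 nodes { }, right has 1 {D}.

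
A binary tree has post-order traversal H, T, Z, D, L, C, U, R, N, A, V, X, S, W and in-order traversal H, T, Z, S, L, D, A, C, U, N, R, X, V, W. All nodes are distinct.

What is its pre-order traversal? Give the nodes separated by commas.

W, S, Z, T, H, X, A, L, D, N, U, C, R, V

The last element of post-order is the root; it splits in-order into left and right subtrees.
Root W: left subtree has 13 nodes {H, T, Z, S, L, D, A, C, U, N, R, X, V}, right has 0 { }.
  Root S: left subtree has 3 nodes {H, T, Z}, right has 9 {L, D, A, C, U, N, R, X, V}.
    Root Z: left subtree has 2 nodes {H, T}, right has 0 { }.
      Root T: left subtree has 1 node {H}, right has 0 { }.
    Root X: left subtree has 7 nodes {L, D, A, C, U, N, R}, right has 1 {V}.
      Root A: left subtree has 2 nodes {L, D}, right has 4 {C, U, N, R}.
        Root L: left subtree has 0 nodes { }, right has 1 {D}.
        Root N: left subtree has 2 nodes {C, U}, right has 1 {R}.
          Root U: left subtree has 1 node {C}, right has 0 { }.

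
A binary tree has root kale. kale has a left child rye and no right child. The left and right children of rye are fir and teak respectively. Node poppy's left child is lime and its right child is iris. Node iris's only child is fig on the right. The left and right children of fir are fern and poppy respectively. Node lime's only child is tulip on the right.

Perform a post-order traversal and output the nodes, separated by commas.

Post-order visits the left subtree, then the right subtree, then the node.
At kale: go left to rye.
  At rye: go left to fir.
    At fir: go left to fern.
      fern is a leaf — visit fern.
    At fir: go right to poppy.
      At poppy: go left to lime.
        At lime: no left child.
        At lime: go right to tulip.
          tulip is a leaf — visit tulip.
        Visit lime.
      At poppy: go right to iris.
        At iris: no left child.
        At iris: go right to fig.
          fig is a leaf — visit fig.
        Visit iris.
      Visit poppy.
    Visit fir.
  At rye: go right to teak.
    teak is a leaf — visit teak.
  Visit rye.
At kale: no right child.
Visit kale.

fern, tulip, lime, fig, iris, poppy, fir, teak, rye, kale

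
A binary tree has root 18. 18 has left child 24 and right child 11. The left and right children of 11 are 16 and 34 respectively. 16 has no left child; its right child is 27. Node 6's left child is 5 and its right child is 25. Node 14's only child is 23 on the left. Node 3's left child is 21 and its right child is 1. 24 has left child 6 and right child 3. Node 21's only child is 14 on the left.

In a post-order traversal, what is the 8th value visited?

Post-order visits the left subtree, then the right subtree, then the node.
At 18: go left to 24.
  At 24: go left to 6.
    At 6: go left to 5.
      5 is a leaf — visit 5.
    At 6: go right to 25.
      25 is a leaf — visit 25.
    Visit 6.
  At 24: go right to 3.
    At 3: go left to 21.
      At 21: go left to 14.
        At 14: go left to 23.
          23 is a leaf — visit 23.
        At 14: no right child.
        Visit 14.
      At 21: no right child.
      Visit 21.
    At 3: go right to 1.
      1 is a leaf — visit 1.
    Visit 3.
  Visit 24.
At 18: go right to 11.
  At 11: go left to 16.
    At 16: no left child.
    At 16: go right to 27.
      27 is a leaf — visit 27.
    Visit 16.
  At 11: go right to 34.
    34 is a leaf — visit 34.
  Visit 11.
Visit 18.
Full post-order sequence: 5, 25, 6, 23, 14, 21, 1, 3, 24, 27, 16, 34, 11, 18.

3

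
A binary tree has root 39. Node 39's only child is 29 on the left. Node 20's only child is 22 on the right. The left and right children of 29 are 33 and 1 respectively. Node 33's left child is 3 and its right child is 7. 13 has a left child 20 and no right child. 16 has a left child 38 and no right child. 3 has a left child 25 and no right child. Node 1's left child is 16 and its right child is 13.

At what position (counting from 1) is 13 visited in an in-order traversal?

In-order visits the left subtree, then the node, then the right subtree.
At 39: go left to 29.
  At 29: go left to 33.
    At 33: go left to 3.
      At 3: go left to 25.
        25 is a leaf — visit 25.
      Visit 3.
      At 3: no right child.
    Visit 33.
    At 33: go right to 7.
      7 is a leaf — visit 7.
  Visit 29.
  At 29: go right to 1.
    At 1: go left to 16.
      At 16: go left to 38.
        38 is a leaf — visit 38.
      Visit 16.
      At 16: no right child.
    Visit 1.
    At 1: go right to 13.
      At 13: go left to 20.
        At 20: no left child.
        Visit 20.
        At 20: go right to 22.
          22 is a leaf — visit 22.
      Visit 13.
      At 13: no right child.
Visit 39.
At 39: no right child.
Full in-order sequence: 25, 3, 33, 7, 29, 38, 16, 1, 20, 22, 13, 39.

11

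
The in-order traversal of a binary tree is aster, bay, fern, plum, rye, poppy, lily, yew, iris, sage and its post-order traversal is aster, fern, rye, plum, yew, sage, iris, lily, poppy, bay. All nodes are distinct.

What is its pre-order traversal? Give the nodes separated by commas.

The last element of post-order is the root; it splits in-order into left and right subtrees.
Root bay: left subtree has 1 node {aster}, right has 8 {fern, plum, rye, poppy, lily, yew, iris, sage}.
  Root poppy: left subtree has 3 nodes {fern, plum, rye}, right has 4 {lily, yew, iris, sage}.
    Root plum: left subtree has 1 node {fern}, right has 1 {rye}.
    Root lily: left subtree has 0 nodes { }, right has 3 {yew, iris, sage}.
      Root iris: left subtree has 1 node {yew}, right has 1 {sage}.

bay, aster, poppy, plum, fern, rye, lily, iris, yew, sage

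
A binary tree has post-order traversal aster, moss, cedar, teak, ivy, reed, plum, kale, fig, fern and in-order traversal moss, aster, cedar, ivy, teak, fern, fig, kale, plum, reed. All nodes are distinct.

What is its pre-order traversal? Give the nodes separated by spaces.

fern ivy cedar moss aster teak fig kale plum reed

The last element of post-order is the root; it splits in-order into left and right subtrees.
Root fern: left subtree has 5 nodes {moss, aster, cedar, ivy, teak}, right has 4 {fig, kale, plum, reed}.
  Root ivy: left subtree has 3 nodes {moss, aster, cedar}, right has 1 {teak}.
    Root cedar: left subtree has 2 nodes {moss, aster}, right has 0 { }.
      Root moss: left subtree has 0 nodes { }, right has 1 {aster}.
  Root fig: left subtree has 0 nodes { }, right has 3 {kale, plum, reed}.
    Root kale: left subtree has 0 nodes { }, right has 2 {plum, reed}.
      Root plum: left subtree has 0 nodes { }, right has 1 {reed}.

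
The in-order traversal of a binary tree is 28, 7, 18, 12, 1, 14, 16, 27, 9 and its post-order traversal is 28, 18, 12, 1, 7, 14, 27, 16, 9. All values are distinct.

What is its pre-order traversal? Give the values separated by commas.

The last element of post-order is the root; it splits in-order into left and right subtrees.
Root 9: left subtree has 8 nodes {28, 7, 18, 12, 1, 14, 16, 27}, right has 0 { }.
  Root 16: left subtree has 6 nodes {28, 7, 18, 12, 1, 14}, right has 1 {27}.
    Root 14: left subtree has 5 nodes {28, 7, 18, 12, 1}, right has 0 { }.
      Root 7: left subtree has 1 node {28}, right has 3 {18, 12, 1}.
        Root 1: left subtree has 2 nodes {18, 12}, right has 0 { }.
          Root 12: left subtree has 1 node {18}, right has 0 { }.

9, 16, 14, 7, 28, 1, 12, 18, 27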